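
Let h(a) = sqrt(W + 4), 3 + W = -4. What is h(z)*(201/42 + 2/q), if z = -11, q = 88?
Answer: 1481*I*sqrt(3)/308 ≈ 8.3285*I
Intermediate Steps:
W = -7 (W = -3 - 4 = -7)
h(a) = I*sqrt(3) (h(a) = sqrt(-7 + 4) = sqrt(-3) = I*sqrt(3))
h(z)*(201/42 + 2/q) = (I*sqrt(3))*(201/42 + 2/88) = (I*sqrt(3))*(201*(1/42) + 2*(1/88)) = (I*sqrt(3))*(67/14 + 1/44) = (I*sqrt(3))*(1481/308) = 1481*I*sqrt(3)/308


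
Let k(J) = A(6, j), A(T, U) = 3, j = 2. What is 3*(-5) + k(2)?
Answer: -12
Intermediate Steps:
k(J) = 3
3*(-5) + k(2) = 3*(-5) + 3 = -15 + 3 = -12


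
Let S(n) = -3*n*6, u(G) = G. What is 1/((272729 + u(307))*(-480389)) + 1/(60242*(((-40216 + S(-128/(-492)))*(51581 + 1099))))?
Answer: -4797354953207/628591890723907511506560 ≈ -7.6319e-12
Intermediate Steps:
S(n) = -18*n
1/((272729 + u(307))*(-480389)) + 1/(60242*(((-40216 + S(-128/(-492)))*(51581 + 1099)))) = 1/((272729 + 307)*(-480389)) + 1/(60242*(((-40216 - (-2304)/(-492))*(51581 + 1099)))) = -1/480389/273036 + 1/(60242*(((-40216 - (-2304)*(-1)/492)*52680))) = (1/273036)*(-1/480389) + 1/(60242*(((-40216 - 18*32/123)*52680))) = -1/131163491004 + 1/(60242*(((-40216 - 192/41)*52680))) = -1/131163491004 + 1/(60242*((-1649048/41*52680))) = -1/131163491004 + 1/(60242*(-86871848640/41)) = -1/131163491004 + (1/60242)*(-41/86871848640) = -1/131163491004 - 41/5233333905770880 = -4797354953207/628591890723907511506560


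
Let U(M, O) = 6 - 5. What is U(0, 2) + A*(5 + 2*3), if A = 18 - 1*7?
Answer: 122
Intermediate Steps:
U(M, O) = 1
A = 11 (A = 18 - 7 = 11)
U(0, 2) + A*(5 + 2*3) = 1 + 11*(5 + 2*3) = 1 + 11*(5 + 6) = 1 + 11*11 = 1 + 121 = 122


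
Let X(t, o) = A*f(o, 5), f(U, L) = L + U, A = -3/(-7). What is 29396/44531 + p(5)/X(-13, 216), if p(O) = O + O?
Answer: 22606718/29524053 ≈ 0.76571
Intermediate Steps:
p(O) = 2*O
A = 3/7 (A = -3*(-⅐) = 3/7 ≈ 0.42857)
X(t, o) = 15/7 + 3*o/7 (X(t, o) = 3*(5 + o)/7 = 15/7 + 3*o/7)
29396/44531 + p(5)/X(-13, 216) = 29396/44531 + (2*5)/(15/7 + (3/7)*216) = 29396*(1/44531) + 10/(15/7 + 648/7) = 29396/44531 + 10/(663/7) = 29396/44531 + 10*(7/663) = 29396/44531 + 70/663 = 22606718/29524053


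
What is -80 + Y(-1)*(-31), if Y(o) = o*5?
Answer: 75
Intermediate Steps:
Y(o) = 5*o
-80 + Y(-1)*(-31) = -80 + (5*(-1))*(-31) = -80 - 5*(-31) = -80 + 155 = 75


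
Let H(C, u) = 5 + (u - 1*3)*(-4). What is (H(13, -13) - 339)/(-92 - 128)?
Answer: 27/22 ≈ 1.2273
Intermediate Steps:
H(C, u) = 17 - 4*u (H(C, u) = 5 + (u - 3)*(-4) = 5 + (-3 + u)*(-4) = 5 + (12 - 4*u) = 17 - 4*u)
(H(13, -13) - 339)/(-92 - 128) = ((17 - 4*(-13)) - 339)/(-92 - 128) = ((17 + 52) - 339)/(-220) = -(69 - 339)/220 = -1/220*(-270) = 27/22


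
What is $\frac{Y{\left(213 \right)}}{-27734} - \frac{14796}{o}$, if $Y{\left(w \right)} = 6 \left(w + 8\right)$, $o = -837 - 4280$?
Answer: $\frac{28826223}{10136777} \approx 2.8437$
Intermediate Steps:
$o = -5117$
$Y{\left(w \right)} = 48 + 6 w$ ($Y{\left(w \right)} = 6 \left(8 + w\right) = 48 + 6 w$)
$\frac{Y{\left(213 \right)}}{-27734} - \frac{14796}{o} = \frac{48 + 6 \cdot 213}{-27734} - \frac{14796}{-5117} = \left(48 + 1278\right) \left(- \frac{1}{27734}\right) - - \frac{14796}{5117} = 1326 \left(- \frac{1}{27734}\right) + \frac{14796}{5117} = - \frac{663}{13867} + \frac{14796}{5117} = \frac{28826223}{10136777}$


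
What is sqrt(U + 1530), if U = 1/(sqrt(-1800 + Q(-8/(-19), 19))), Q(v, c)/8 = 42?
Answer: sqrt(204952680 - 183*I*sqrt(366))/366 ≈ 39.115 - 0.00033408*I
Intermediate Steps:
Q(v, c) = 336 (Q(v, c) = 8*42 = 336)
U = -I*sqrt(366)/732 (U = 1/(sqrt(-1800 + 336)) = 1/(sqrt(-1464)) = 1/(2*I*sqrt(366)) = -I*sqrt(366)/732 ≈ -0.026135*I)
sqrt(U + 1530) = sqrt(-I*sqrt(366)/732 + 1530) = sqrt(1530 - I*sqrt(366)/732)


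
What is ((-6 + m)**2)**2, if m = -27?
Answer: 1185921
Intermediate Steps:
((-6 + m)**2)**2 = ((-6 - 27)**2)**2 = ((-33)**2)**2 = 1089**2 = 1185921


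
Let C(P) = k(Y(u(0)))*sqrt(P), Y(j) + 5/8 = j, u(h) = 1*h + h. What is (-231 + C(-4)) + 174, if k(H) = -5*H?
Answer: -57 + 25*I/4 ≈ -57.0 + 6.25*I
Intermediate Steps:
u(h) = 2*h (u(h) = h + h = 2*h)
Y(j) = -5/8 + j
C(P) = 25*sqrt(P)/8 (C(P) = (-5*(-5/8 + 2*0))*sqrt(P) = (-5*(-5/8 + 0))*sqrt(P) = (-5*(-5/8))*sqrt(P) = 25*sqrt(P)/8)
(-231 + C(-4)) + 174 = (-231 + 25*sqrt(-4)/8) + 174 = (-231 + 25*(2*I)/8) + 174 = (-231 + 25*I/4) + 174 = -57 + 25*I/4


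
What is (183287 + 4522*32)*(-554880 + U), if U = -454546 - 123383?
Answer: -371551156719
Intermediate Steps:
U = -577929
(183287 + 4522*32)*(-554880 + U) = (183287 + 4522*32)*(-554880 - 577929) = (183287 + 144704)*(-1132809) = 327991*(-1132809) = -371551156719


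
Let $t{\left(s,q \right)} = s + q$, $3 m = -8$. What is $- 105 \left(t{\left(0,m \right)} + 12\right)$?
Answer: $-980$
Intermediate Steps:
$m = - \frac{8}{3}$ ($m = \frac{1}{3} \left(-8\right) = - \frac{8}{3} \approx -2.6667$)
$t{\left(s,q \right)} = q + s$
$- 105 \left(t{\left(0,m \right)} + 12\right) = - 105 \left(\left(- \frac{8}{3} + 0\right) + 12\right) = - 105 \left(- \frac{8}{3} + 12\right) = \left(-105\right) \frac{28}{3} = -980$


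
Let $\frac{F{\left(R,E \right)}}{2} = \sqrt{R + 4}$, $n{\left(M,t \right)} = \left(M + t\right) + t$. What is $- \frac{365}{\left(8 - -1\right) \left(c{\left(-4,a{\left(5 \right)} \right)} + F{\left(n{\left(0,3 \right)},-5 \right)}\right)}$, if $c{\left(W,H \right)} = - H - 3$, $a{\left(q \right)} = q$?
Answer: $\frac{365}{27} + \frac{365 \sqrt{10}}{108} \approx 24.206$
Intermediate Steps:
$n{\left(M,t \right)} = M + 2 t$
$c{\left(W,H \right)} = -3 - H$
$F{\left(R,E \right)} = 2 \sqrt{4 + R}$ ($F{\left(R,E \right)} = 2 \sqrt{R + 4} = 2 \sqrt{4 + R}$)
$- \frac{365}{\left(8 - -1\right) \left(c{\left(-4,a{\left(5 \right)} \right)} + F{\left(n{\left(0,3 \right)},-5 \right)}\right)} = - \frac{365}{\left(8 - -1\right) \left(\left(-3 - 5\right) + 2 \sqrt{4 + \left(0 + 2 \cdot 3\right)}\right)} = - \frac{365}{\left(8 + 1\right) \left(\left(-3 - 5\right) + 2 \sqrt{4 + \left(0 + 6\right)}\right)} = - \frac{365}{9 \left(-8 + 2 \sqrt{4 + 6}\right)} = - \frac{365}{9 \left(-8 + 2 \sqrt{10}\right)} = - \frac{365}{-72 + 18 \sqrt{10}}$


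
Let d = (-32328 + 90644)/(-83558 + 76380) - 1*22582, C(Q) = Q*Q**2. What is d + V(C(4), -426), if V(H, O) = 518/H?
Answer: -2593501041/114848 ≈ -22582.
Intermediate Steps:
C(Q) = Q**3
d = -81075956/3589 (d = 58316/(-7178) - 22582 = 58316*(-1/7178) - 22582 = -29158/3589 - 22582 = -81075956/3589 ≈ -22590.)
d + V(C(4), -426) = -81075956/3589 + 518/(4**3) = -81075956/3589 + 518/64 = -81075956/3589 + 518*(1/64) = -81075956/3589 + 259/32 = -2593501041/114848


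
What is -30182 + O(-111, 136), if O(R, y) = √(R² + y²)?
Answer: -30182 + √30817 ≈ -30006.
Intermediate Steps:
-30182 + O(-111, 136) = -30182 + √((-111)² + 136²) = -30182 + √(12321 + 18496) = -30182 + √30817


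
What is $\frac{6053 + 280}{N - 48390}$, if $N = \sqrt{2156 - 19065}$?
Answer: $- \frac{306453870}{2341609009} - \frac{6333 i \sqrt{16909}}{2341609009} \approx -0.13087 - 0.00035169 i$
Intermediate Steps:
$N = i \sqrt{16909}$ ($N = \sqrt{-16909} = i \sqrt{16909} \approx 130.03 i$)
$\frac{6053 + 280}{N - 48390} = \frac{6053 + 280}{i \sqrt{16909} - 48390} = \frac{6333}{-48390 + i \sqrt{16909}}$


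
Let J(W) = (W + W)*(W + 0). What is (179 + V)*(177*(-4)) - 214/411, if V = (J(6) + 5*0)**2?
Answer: -1560568858/411 ≈ -3.7970e+6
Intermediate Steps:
J(W) = 2*W**2 (J(W) = (2*W)*W = 2*W**2)
V = 5184 (V = (2*6**2 + 5*0)**2 = (2*36 + 0)**2 = (72 + 0)**2 = 72**2 = 5184)
(179 + V)*(177*(-4)) - 214/411 = (179 + 5184)*(177*(-4)) - 214/411 = 5363*(-708) - 214*1/411 = -3797004 - 214/411 = -1560568858/411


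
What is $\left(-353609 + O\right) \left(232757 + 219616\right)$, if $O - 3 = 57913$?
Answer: $-133763529489$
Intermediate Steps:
$O = 57916$ ($O = 3 + 57913 = 57916$)
$\left(-353609 + O\right) \left(232757 + 219616\right) = \left(-353609 + 57916\right) \left(232757 + 219616\right) = \left(-295693\right) 452373 = -133763529489$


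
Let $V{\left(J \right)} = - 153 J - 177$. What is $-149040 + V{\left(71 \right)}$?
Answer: $-160080$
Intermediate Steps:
$V{\left(J \right)} = -177 - 153 J$
$-149040 + V{\left(71 \right)} = -149040 - 11040 = -160080$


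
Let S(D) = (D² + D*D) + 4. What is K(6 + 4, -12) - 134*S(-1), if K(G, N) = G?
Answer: -794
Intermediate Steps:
S(D) = 4 + 2*D² (S(D) = (D² + D²) + 4 = 2*D² + 4 = 4 + 2*D²)
K(6 + 4, -12) - 134*S(-1) = (6 + 4) - 134*(4 + 2*(-1)²) = 10 - 134*(4 + 2*1) = 10 - 134*(4 + 2) = 10 - 134*6 = 10 - 804 = -794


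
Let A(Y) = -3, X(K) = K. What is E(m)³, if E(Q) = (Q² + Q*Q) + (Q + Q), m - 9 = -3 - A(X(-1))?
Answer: 5832000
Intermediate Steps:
m = 9 (m = 9 + (-3 - 1*(-3)) = 9 + (-3 + 3) = 9 + 0 = 9)
E(Q) = 2*Q + 2*Q² (E(Q) = (Q² + Q²) + 2*Q = 2*Q² + 2*Q = 2*Q + 2*Q²)
E(m)³ = (2*9*(1 + 9))³ = (2*9*10)³ = 180³ = 5832000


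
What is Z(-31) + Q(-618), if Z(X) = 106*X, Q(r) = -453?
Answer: -3739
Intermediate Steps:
Z(-31) + Q(-618) = 106*(-31) - 453 = -3286 - 453 = -3739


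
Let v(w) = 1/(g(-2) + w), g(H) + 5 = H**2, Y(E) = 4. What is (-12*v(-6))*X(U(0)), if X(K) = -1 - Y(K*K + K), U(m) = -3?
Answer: -60/7 ≈ -8.5714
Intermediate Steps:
X(K) = -5 (X(K) = -1 - 1*4 = -1 - 4 = -5)
g(H) = -5 + H**2
v(w) = 1/(-1 + w) (v(w) = 1/((-5 + (-2)**2) + w) = 1/((-5 + 4) + w) = 1/(-1 + w))
(-12*v(-6))*X(U(0)) = -12/(-1 - 6)*(-5) = -12/(-7)*(-5) = -12*(-1/7)*(-5) = (12/7)*(-5) = -60/7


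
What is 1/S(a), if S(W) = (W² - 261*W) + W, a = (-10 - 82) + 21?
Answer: 1/23501 ≈ 4.2551e-5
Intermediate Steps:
a = -71 (a = -92 + 21 = -71)
S(W) = W² - 260*W
1/S(a) = 1/(-71*(-260 - 71)) = 1/(-71*(-331)) = 1/23501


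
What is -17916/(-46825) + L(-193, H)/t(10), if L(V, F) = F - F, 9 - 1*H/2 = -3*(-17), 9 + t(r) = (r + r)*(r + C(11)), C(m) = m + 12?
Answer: 17916/46825 ≈ 0.38262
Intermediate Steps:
C(m) = 12 + m
t(r) = -9 + 2*r*(23 + r) (t(r) = -9 + (r + r)*(r + (12 + 11)) = -9 + (2*r)*(r + 23) = -9 + (2*r)*(23 + r) = -9 + 2*r*(23 + r))
H = -84 (H = 18 - (-6)*(-17) = 18 - 2*51 = 18 - 102 = -84)
L(V, F) = 0
-17916/(-46825) + L(-193, H)/t(10) = -17916/(-46825) + 0/(-9 + 2*10² + 46*10) = -17916*(-1/46825) + 0/(-9 + 2*100 + 460) = 17916/46825 + 0/(-9 + 200 + 460) = 17916/46825 + 0/651 = 17916/46825 + 0*(1/651) = 17916/46825 + 0 = 17916/46825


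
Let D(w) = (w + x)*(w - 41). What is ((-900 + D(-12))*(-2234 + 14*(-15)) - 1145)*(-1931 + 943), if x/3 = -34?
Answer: 12417374684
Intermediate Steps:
x = -102 (x = 3*(-34) = -102)
D(w) = (-102 + w)*(-41 + w) (D(w) = (w - 102)*(w - 41) = (-102 + w)*(-41 + w))
((-900 + D(-12))*(-2234 + 14*(-15)) - 1145)*(-1931 + 943) = ((-900 + (4182 + (-12)**2 - 143*(-12)))*(-2234 + 14*(-15)) - 1145)*(-1931 + 943) = ((-900 + (4182 + 144 + 1716))*(-2234 - 210) - 1145)*(-988) = ((-900 + 6042)*(-2444) - 1145)*(-988) = (5142*(-2444) - 1145)*(-988) = (-12567048 - 1145)*(-988) = -12568193*(-988) = 12417374684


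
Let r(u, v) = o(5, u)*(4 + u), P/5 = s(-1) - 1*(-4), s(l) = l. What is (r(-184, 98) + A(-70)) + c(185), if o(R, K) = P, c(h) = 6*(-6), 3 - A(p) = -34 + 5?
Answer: -2704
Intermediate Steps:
P = 15 (P = 5*(-1 - 1*(-4)) = 5*(-1 + 4) = 5*3 = 15)
A(p) = 32 (A(p) = 3 - (-34 + 5) = 3 - 1*(-29) = 3 + 29 = 32)
c(h) = -36
o(R, K) = 15
r(u, v) = 60 + 15*u (r(u, v) = 15*(4 + u) = 60 + 15*u)
(r(-184, 98) + A(-70)) + c(185) = ((60 + 15*(-184)) + 32) - 36 = ((60 - 2760) + 32) - 36 = (-2700 + 32) - 36 = -2668 - 36 = -2704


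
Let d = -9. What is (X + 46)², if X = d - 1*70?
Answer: 1089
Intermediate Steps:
X = -79 (X = -9 - 1*70 = -9 - 70 = -79)
(X + 46)² = (-79 + 46)² = (-33)² = 1089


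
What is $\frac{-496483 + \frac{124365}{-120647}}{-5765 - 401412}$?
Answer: $\frac{59899308866}{49124683519} \approx 1.2193$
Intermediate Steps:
$\frac{-496483 + \frac{124365}{-120647}}{-5765 - 401412} = \frac{-496483 + 124365 \left(- \frac{1}{120647}\right)}{-407177} = \left(-496483 - \frac{124365}{120647}\right) \left(- \frac{1}{407177}\right) = \left(- \frac{59899308866}{120647}\right) \left(- \frac{1}{407177}\right) = \frac{59899308866}{49124683519}$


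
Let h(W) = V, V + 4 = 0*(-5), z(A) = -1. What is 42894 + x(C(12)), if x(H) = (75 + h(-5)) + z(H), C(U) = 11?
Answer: 42964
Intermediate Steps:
V = -4 (V = -4 + 0*(-5) = -4 + 0 = -4)
h(W) = -4
x(H) = 70 (x(H) = (75 - 4) - 1 = 71 - 1 = 70)
42894 + x(C(12)) = 42894 + 70 = 42964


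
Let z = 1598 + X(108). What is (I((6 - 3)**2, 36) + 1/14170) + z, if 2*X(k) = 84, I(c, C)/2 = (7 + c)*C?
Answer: 39562641/14170 ≈ 2792.0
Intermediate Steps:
I(c, C) = 2*C*(7 + c) (I(c, C) = 2*((7 + c)*C) = 2*(C*(7 + c)) = 2*C*(7 + c))
X(k) = 42 (X(k) = (1/2)*84 = 42)
z = 1640 (z = 1598 + 42 = 1640)
(I((6 - 3)**2, 36) + 1/14170) + z = (2*36*(7 + (6 - 3)**2) + 1/14170) + 1640 = (2*36*(7 + 3**2) + 1/14170) + 1640 = (2*36*(7 + 9) + 1/14170) + 1640 = (2*36*16 + 1/14170) + 1640 = (1152 + 1/14170) + 1640 = 16323841/14170 + 1640 = 39562641/14170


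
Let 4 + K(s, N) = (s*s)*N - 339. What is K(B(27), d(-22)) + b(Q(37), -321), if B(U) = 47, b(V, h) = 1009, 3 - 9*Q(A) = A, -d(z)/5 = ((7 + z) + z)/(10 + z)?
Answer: -400673/12 ≈ -33389.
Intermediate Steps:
d(z) = -5*(7 + 2*z)/(10 + z) (d(z) = -5*((7 + z) + z)/(10 + z) = -5*(7 + 2*z)/(10 + z))
Q(A) = 1/3 - A/9
K(s, N) = -343 + N*s**2 (K(s, N) = -4 + ((s*s)*N - 339) = -4 + (s**2*N - 339) = -4 + (N*s**2 - 339) = -4 + (-339 + N*s**2) = -343 + N*s**2)
K(B(27), d(-22)) + b(Q(37), -321) = (-343 + (5*(-7 - 2*(-22))/(10 - 22))*47**2) + 1009 = (-343 + (5*(-7 + 44)/(-12))*2209) + 1009 = (-343 + (5*(-1/12)*37)*2209) + 1009 = (-343 - 185/12*2209) + 1009 = (-343 - 408665/12) + 1009 = -412781/12 + 1009 = -400673/12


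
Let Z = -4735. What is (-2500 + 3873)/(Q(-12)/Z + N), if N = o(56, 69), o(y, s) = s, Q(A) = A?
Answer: 6501155/326727 ≈ 19.898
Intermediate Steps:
N = 69
(-2500 + 3873)/(Q(-12)/Z + N) = (-2500 + 3873)/(-12/(-4735) + 69) = 1373/(-12*(-1/4735) + 69) = 1373/(12/4735 + 69) = 1373/(326727/4735) = 1373*(4735/326727) = 6501155/326727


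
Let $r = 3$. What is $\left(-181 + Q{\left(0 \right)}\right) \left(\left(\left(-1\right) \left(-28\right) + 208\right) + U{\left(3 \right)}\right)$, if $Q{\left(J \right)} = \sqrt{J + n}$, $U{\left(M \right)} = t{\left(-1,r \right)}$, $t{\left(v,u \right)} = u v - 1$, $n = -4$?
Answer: $-41992 + 464 i \approx -41992.0 + 464.0 i$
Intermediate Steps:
$t{\left(v,u \right)} = -1 + u v$
$U{\left(M \right)} = -4$ ($U{\left(M \right)} = -1 + 3 \left(-1\right) = -1 - 3 = -4$)
$Q{\left(J \right)} = \sqrt{-4 + J}$ ($Q{\left(J \right)} = \sqrt{J - 4} = \sqrt{-4 + J}$)
$\left(-181 + Q{\left(0 \right)}\right) \left(\left(\left(-1\right) \left(-28\right) + 208\right) + U{\left(3 \right)}\right) = \left(-181 + \sqrt{-4 + 0}\right) \left(\left(\left(-1\right) \left(-28\right) + 208\right) - 4\right) = \left(-181 + \sqrt{-4}\right) \left(\left(28 + 208\right) - 4\right) = \left(-181 + 2 i\right) \left(236 - 4\right) = \left(-181 + 2 i\right) 232 = -41992 + 464 i$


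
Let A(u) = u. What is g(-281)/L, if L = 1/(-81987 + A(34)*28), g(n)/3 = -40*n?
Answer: -2732500200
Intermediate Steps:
g(n) = -120*n (g(n) = 3*(-40*n) = -120*n)
L = -1/81035 (L = 1/(-81987 + 34*28) = 1/(-81987 + 952) = 1/(-81035) = -1/81035 ≈ -1.2340e-5)
g(-281)/L = (-120*(-281))/(-1/81035) = 33720*(-81035) = -2732500200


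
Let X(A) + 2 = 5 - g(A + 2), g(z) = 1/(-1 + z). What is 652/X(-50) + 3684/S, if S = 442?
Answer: 1833281/8177 ≈ 224.20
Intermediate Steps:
X(A) = 3 - 1/(1 + A) (X(A) = -2 + (5 - 1/(-1 + (A + 2))) = -2 + (5 - 1/(-1 + (2 + A))) = -2 + (5 - 1/(1 + A)) = 3 - 1/(1 + A))
652/X(-50) + 3684/S = 652/(((2 + 3*(-50))/(1 - 50))) + 3684/442 = 652/(((2 - 150)/(-49))) + 3684*(1/442) = 652/((-1/49*(-148))) + 1842/221 = 652/(148/49) + 1842/221 = 652*(49/148) + 1842/221 = 7987/37 + 1842/221 = 1833281/8177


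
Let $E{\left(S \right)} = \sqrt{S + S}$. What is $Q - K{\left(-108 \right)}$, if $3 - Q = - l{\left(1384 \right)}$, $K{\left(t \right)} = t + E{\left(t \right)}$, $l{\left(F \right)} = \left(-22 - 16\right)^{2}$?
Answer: $1555 - 6 i \sqrt{6} \approx 1555.0 - 14.697 i$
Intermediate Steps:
$l{\left(F \right)} = 1444$ ($l{\left(F \right)} = \left(-38\right)^{2} = 1444$)
$E{\left(S \right)} = \sqrt{2} \sqrt{S}$ ($E{\left(S \right)} = \sqrt{2 S} = \sqrt{2} \sqrt{S}$)
$K{\left(t \right)} = t + \sqrt{2} \sqrt{t}$
$Q = 1447$ ($Q = 3 - \left(-1\right) 1444 = 3 - -1444 = 3 + 1444 = 1447$)
$Q - K{\left(-108 \right)} = 1447 - \left(-108 + \sqrt{2} \sqrt{-108}\right) = 1447 - \left(-108 + \sqrt{2} \cdot 6 i \sqrt{3}\right) = 1447 - \left(-108 + 6 i \sqrt{6}\right) = 1447 + \left(108 - 6 i \sqrt{6}\right) = 1555 - 6 i \sqrt{6}$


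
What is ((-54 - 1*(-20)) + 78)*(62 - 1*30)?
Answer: 1408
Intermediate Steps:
((-54 - 1*(-20)) + 78)*(62 - 1*30) = ((-54 + 20) + 78)*(62 - 30) = (-34 + 78)*32 = 44*32 = 1408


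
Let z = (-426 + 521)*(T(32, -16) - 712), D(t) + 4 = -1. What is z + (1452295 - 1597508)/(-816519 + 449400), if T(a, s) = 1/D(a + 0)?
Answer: -24838759208/367119 ≈ -67659.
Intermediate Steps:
D(t) = -5 (D(t) = -4 - 1 = -5)
T(a, s) = -⅕ (T(a, s) = 1/(-5) = -⅕)
z = -67659 (z = (-426 + 521)*(-⅕ - 712) = 95*(-3561/5) = -67659)
z + (1452295 - 1597508)/(-816519 + 449400) = -67659 + (1452295 - 1597508)/(-816519 + 449400) = -67659 - 145213/(-367119) = -67659 - 145213*(-1/367119) = -67659 + 145213/367119 = -24838759208/367119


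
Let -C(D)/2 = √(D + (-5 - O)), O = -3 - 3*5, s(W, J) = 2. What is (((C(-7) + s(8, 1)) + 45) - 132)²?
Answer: 7249 + 340*√6 ≈ 8081.8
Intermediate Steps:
O = -18 (O = -3 - 15 = -18)
C(D) = -2*√(13 + D) (C(D) = -2*√(D + (-5 - 1*(-18))) = -2*√(D + (-5 + 18)) = -2*√(D + 13) = -2*√(13 + D))
(((C(-7) + s(8, 1)) + 45) - 132)² = (((-2*√(13 - 7) + 2) + 45) - 132)² = (((-2*√6 + 2) + 45) - 132)² = (((2 - 2*√6) + 45) - 132)² = ((47 - 2*√6) - 132)² = (-85 - 2*√6)²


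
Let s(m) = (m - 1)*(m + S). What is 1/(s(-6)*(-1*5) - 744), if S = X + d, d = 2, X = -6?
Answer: -1/1094 ≈ -0.00091408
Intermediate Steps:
X = -6 (X = -3*2 = -6)
S = -4 (S = -6 + 2 = -4)
s(m) = (-1 + m)*(-4 + m) (s(m) = (m - 1)*(m - 4) = (-1 + m)*(-4 + m))
1/(s(-6)*(-1*5) - 744) = 1/((4 + (-6)² - 5*(-6))*(-1*5) - 744) = 1/((4 + 36 + 30)*(-5) - 744) = 1/(70*(-5) - 744) = 1/(-350 - 744) = 1/(-1094) = -1/1094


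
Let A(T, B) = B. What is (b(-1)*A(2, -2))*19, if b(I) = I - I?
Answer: 0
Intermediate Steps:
b(I) = 0
(b(-1)*A(2, -2))*19 = (0*(-2))*19 = 0*19 = 0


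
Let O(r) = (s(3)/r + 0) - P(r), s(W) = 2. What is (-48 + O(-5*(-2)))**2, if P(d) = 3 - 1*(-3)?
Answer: 72361/25 ≈ 2894.4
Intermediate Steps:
P(d) = 6 (P(d) = 3 + 3 = 6)
O(r) = -6 + 2/r (O(r) = (2/r + 0) - 1*6 = 2/r - 6 = -6 + 2/r)
(-48 + O(-5*(-2)))**2 = (-48 + (-6 + 2/((-5*(-2)))))**2 = (-48 + (-6 + 2/10))**2 = (-48 + (-6 + 2*(1/10)))**2 = (-48 + (-6 + 1/5))**2 = (-48 - 29/5)**2 = (-269/5)**2 = 72361/25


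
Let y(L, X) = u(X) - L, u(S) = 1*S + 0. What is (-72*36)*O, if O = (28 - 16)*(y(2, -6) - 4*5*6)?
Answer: 3981312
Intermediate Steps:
u(S) = S (u(S) = S + 0 = S)
y(L, X) = X - L
O = -1536 (O = (28 - 16)*((-6 - 1*2) - 4*5*6) = 12*((-6 - 2) - 20*6) = 12*(-8 - 120) = 12*(-128) = -1536)
(-72*36)*O = -72*36*(-1536) = -2592*(-1536) = 3981312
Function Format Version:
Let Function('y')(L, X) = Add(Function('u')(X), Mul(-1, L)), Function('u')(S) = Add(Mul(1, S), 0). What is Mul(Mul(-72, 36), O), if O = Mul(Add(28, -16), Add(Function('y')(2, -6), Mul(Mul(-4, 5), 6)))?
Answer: 3981312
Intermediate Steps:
Function('u')(S) = S (Function('u')(S) = Add(S, 0) = S)
Function('y')(L, X) = Add(X, Mul(-1, L))
O = -1536 (O = Mul(Add(28, -16), Add(Add(-6, Mul(-1, 2)), Mul(Mul(-4, 5), 6))) = Mul(12, Add(Add(-6, -2), Mul(-20, 6))) = Mul(12, Add(-8, -120)) = Mul(12, -128) = -1536)
Mul(Mul(-72, 36), O) = Mul(Mul(-72, 36), -1536) = Mul(-2592, -1536) = 3981312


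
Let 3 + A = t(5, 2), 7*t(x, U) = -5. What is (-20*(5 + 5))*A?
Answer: 5200/7 ≈ 742.86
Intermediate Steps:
t(x, U) = -5/7 (t(x, U) = (⅐)*(-5) = -5/7)
A = -26/7 (A = -3 - 5/7 = -26/7 ≈ -3.7143)
(-20*(5 + 5))*A = -20*(5 + 5)*(-26/7) = -20*10*(-26/7) = -200*(-26/7) = 5200/7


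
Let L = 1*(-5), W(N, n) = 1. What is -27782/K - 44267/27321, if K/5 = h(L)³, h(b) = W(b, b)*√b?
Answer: -44267/27321 - 27782*I*√5/125 ≈ -1.6203 - 496.98*I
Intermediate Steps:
L = -5
h(b) = √b (h(b) = 1*√b = √b)
K = -25*I*√5 (K = 5*(√(-5))³ = 5*(I*√5)³ = 5*(-5*I*√5) = -25*I*√5 ≈ -55.902*I)
-27782/K - 44267/27321 = -27782*I*√5/125 - 44267/27321 = -44267/27321 - 27782*I*√5/125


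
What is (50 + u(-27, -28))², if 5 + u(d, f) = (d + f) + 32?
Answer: 484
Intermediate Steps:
u(d, f) = 27 + d + f (u(d, f) = -5 + ((d + f) + 32) = -5 + (32 + d + f) = 27 + d + f)
(50 + u(-27, -28))² = (50 + (27 - 27 - 28))² = (50 - 28)² = 22² = 484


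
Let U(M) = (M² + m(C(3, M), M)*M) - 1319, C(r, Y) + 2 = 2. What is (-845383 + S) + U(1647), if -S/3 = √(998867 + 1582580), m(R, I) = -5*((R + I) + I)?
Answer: -25260183 - 3*√2581447 ≈ -2.5265e+7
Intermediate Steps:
C(r, Y) = 0 (C(r, Y) = -2 + 2 = 0)
m(R, I) = -10*I - 5*R (m(R, I) = -5*((I + R) + I) = -5*(R + 2*I) = -10*I - 5*R)
S = -3*√2581447 (S = -3*√(998867 + 1582580) = -3*√2581447 ≈ -4820.1)
U(M) = -1319 - 9*M² (U(M) = (M² + (-10*M - 5*0)*M) - 1319 = (M² + (-10*M + 0)*M) - 1319 = (M² + (-10*M)*M) - 1319 = (M² - 10*M²) - 1319 = -9*M² - 1319 = -1319 - 9*M²)
(-845383 + S) + U(1647) = (-845383 - 3*√2581447) + (-1319 - 9*1647²) = (-845383 - 3*√2581447) + (-1319 - 9*2712609) = (-845383 - 3*√2581447) + (-1319 - 24413481) = (-845383 - 3*√2581447) - 24414800 = -25260183 - 3*√2581447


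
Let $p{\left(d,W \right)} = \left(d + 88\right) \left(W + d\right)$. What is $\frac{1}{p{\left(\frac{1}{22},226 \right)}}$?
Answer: $\frac{484}{9632701} \approx 5.0245 \cdot 10^{-5}$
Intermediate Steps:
$p{\left(d,W \right)} = \left(88 + d\right) \left(W + d\right)$
$\frac{1}{p{\left(\frac{1}{22},226 \right)}} = \frac{1}{\left(\frac{1}{22}\right)^{2} + 88 \cdot 226 + \frac{88}{22} + \frac{226}{22}} = \frac{1}{\left(\frac{1}{22}\right)^{2} + 19888 + 88 \cdot \frac{1}{22} + 226 \cdot \frac{1}{22}} = \frac{1}{\frac{1}{484} + 19888 + 4 + \frac{113}{11}} = \frac{1}{\frac{9632701}{484}} = \frac{484}{9632701}$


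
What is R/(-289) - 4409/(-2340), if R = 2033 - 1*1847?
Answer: 838961/676260 ≈ 1.2406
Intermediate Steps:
R = 186 (R = 2033 - 1847 = 186)
R/(-289) - 4409/(-2340) = 186/(-289) - 4409/(-2340) = 186*(-1/289) - 4409*(-1/2340) = -186/289 + 4409/2340 = 838961/676260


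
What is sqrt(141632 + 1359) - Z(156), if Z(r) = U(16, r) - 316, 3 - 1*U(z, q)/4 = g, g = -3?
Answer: 292 + sqrt(142991) ≈ 670.14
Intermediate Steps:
U(z, q) = 24 (U(z, q) = 12 - 4*(-3) = 12 + 12 = 24)
Z(r) = -292 (Z(r) = 24 - 316 = -292)
sqrt(141632 + 1359) - Z(156) = sqrt(141632 + 1359) - 1*(-292) = sqrt(142991) + 292 = 292 + sqrt(142991)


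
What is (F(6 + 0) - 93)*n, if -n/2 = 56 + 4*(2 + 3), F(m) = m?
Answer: 13224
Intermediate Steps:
n = -152 (n = -2*(56 + 4*(2 + 3)) = -2*(56 + 4*5) = -2*(56 + 20) = -2*76 = -152)
(F(6 + 0) - 93)*n = ((6 + 0) - 93)*(-152) = (6 - 93)*(-152) = -87*(-152) = 13224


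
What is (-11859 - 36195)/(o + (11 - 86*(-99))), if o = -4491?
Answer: -24027/2017 ≈ -11.912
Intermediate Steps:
(-11859 - 36195)/(o + (11 - 86*(-99))) = (-11859 - 36195)/(-4491 + (11 - 86*(-99))) = -48054/(-4491 + (11 + 8514)) = -48054/(-4491 + 8525) = -48054/4034 = -48054*1/4034 = -24027/2017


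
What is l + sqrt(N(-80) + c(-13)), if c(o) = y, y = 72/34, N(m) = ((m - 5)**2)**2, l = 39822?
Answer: 39822 + sqrt(15085981237)/17 ≈ 47047.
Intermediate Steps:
N(m) = (-5 + m)**4 (N(m) = ((-5 + m)**2)**2 = (-5 + m)**4)
y = 36/17 (y = 72*(1/34) = 36/17 ≈ 2.1176)
c(o) = 36/17
l + sqrt(N(-80) + c(-13)) = 39822 + sqrt((-5 - 80)**4 + 36/17) = 39822 + sqrt((-85)**4 + 36/17) = 39822 + sqrt(52200625 + 36/17) = 39822 + sqrt(887410661/17) = 39822 + sqrt(15085981237)/17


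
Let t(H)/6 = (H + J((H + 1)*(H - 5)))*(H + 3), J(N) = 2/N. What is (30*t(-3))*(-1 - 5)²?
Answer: 0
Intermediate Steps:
t(H) = 6*(3 + H)*(H + 2/((1 + H)*(-5 + H))) (t(H) = 6*((H + 2/(((H + 1)*(H - 5))))*(H + 3)) = 6*((H + 2/(((1 + H)*(-5 + H))))*(3 + H)) = 6*((H + 2*(1/((1 + H)*(-5 + H))))*(3 + H)) = 6*((H + 2/((1 + H)*(-5 + H)))*(3 + H)) = 6*((3 + H)*(H + 2/((1 + H)*(-5 + H)))) = 6*(3 + H)*(H + 2/((1 + H)*(-5 + H))))
(30*t(-3))*(-1 - 5)² = (30*(6*(-6 - 2*(-3) - 3*(3 - 3)*(5 - 1*(-3)² + 4*(-3)))/(5 - 1*(-3)² + 4*(-3))))*(-1 - 5)² = (30*(6*(-6 + 6 - 3*0*(5 - 1*9 - 12))/(5 - 1*9 - 12)))*(-6)² = (30*(6*(-6 + 6 - 3*0*(5 - 9 - 12))/(5 - 9 - 12)))*36 = (30*(6*(-6 + 6 - 3*0*(-16))/(-16)))*36 = (30*(6*(-1/16)*(-6 + 6 + 0)))*36 = (30*(6*(-1/16)*0))*36 = (30*0)*36 = 0*36 = 0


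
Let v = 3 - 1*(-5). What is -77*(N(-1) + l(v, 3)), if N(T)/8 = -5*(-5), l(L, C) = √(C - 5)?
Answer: -15400 - 77*I*√2 ≈ -15400.0 - 108.89*I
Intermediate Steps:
v = 8 (v = 3 + 5 = 8)
l(L, C) = √(-5 + C)
N(T) = 200 (N(T) = 8*(-5*(-5)) = 8*25 = 200)
-77*(N(-1) + l(v, 3)) = -77*(200 + √(-5 + 3)) = -77*(200 + √(-2)) = -77*(200 + I*√2) = -15400 - 77*I*√2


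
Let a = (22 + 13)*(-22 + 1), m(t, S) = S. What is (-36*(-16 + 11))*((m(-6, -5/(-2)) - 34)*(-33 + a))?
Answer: 4354560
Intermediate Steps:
a = -735 (a = 35*(-21) = -735)
(-36*(-16 + 11))*((m(-6, -5/(-2)) - 34)*(-33 + a)) = (-36*(-16 + 11))*((-5/(-2) - 34)*(-33 - 735)) = (-36*(-5))*((-5*(-1/2) - 34)*(-768)) = 180*((5/2 - 34)*(-768)) = 180*(-63/2*(-768)) = 180*24192 = 4354560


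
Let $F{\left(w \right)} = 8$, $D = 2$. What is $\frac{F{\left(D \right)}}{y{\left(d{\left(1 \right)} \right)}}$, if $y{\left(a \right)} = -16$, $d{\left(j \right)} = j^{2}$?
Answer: $- \frac{1}{2} \approx -0.5$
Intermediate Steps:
$\frac{F{\left(D \right)}}{y{\left(d{\left(1 \right)} \right)}} = \frac{8}{-16} = 8 \left(- \frac{1}{16}\right) = - \frac{1}{2}$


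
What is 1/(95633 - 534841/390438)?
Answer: 390438/37338222413 ≈ 1.0457e-5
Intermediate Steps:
1/(95633 - 534841/390438) = 1/(37338222413/390438) = 390438/37338222413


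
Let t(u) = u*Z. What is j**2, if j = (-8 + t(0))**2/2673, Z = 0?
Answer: 4096/7144929 ≈ 0.00057327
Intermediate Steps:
t(u) = 0 (t(u) = u*0 = 0)
j = 64/2673 (j = (-8 + 0)**2/2673 = (-8)**2*(1/2673) = 64*(1/2673) = 64/2673 ≈ 0.023943)
j**2 = (64/2673)**2 = 4096/7144929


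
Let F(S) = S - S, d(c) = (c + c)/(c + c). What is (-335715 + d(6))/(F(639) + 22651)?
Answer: -335714/22651 ≈ -14.821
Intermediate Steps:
d(c) = 1 (d(c) = (2*c)/((2*c)) = (2*c)*(1/(2*c)) = 1)
F(S) = 0
(-335715 + d(6))/(F(639) + 22651) = (-335715 + 1)/(0 + 22651) = -335714/22651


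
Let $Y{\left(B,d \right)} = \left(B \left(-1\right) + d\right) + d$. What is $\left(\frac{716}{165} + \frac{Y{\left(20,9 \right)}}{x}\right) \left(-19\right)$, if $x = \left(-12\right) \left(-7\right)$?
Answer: $- \frac{63137}{770} \approx -81.996$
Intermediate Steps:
$x = 84$
$Y{\left(B,d \right)} = - B + 2 d$ ($Y{\left(B,d \right)} = \left(- B + d\right) + d = \left(d - B\right) + d = - B + 2 d$)
$\left(\frac{716}{165} + \frac{Y{\left(20,9 \right)}}{x}\right) \left(-19\right) = \left(\frac{716}{165} + \frac{\left(-1\right) 20 + 2 \cdot 9}{84}\right) \left(-19\right) = \left(716 \cdot \frac{1}{165} + \left(-20 + 18\right) \frac{1}{84}\right) \left(-19\right) = \left(\frac{716}{165} - \frac{1}{42}\right) \left(-19\right) = \frac{3323}{770} \left(-19\right) = - \frac{63137}{770}$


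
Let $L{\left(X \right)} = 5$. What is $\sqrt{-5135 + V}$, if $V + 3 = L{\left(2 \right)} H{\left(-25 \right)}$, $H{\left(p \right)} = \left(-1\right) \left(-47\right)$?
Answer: $i \sqrt{4903} \approx 70.021 i$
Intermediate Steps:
$H{\left(p \right)} = 47$
$V = 232$ ($V = -3 + 5 \cdot 47 = -3 + 235 = 232$)
$\sqrt{-5135 + V} = \sqrt{-5135 + 232} = \sqrt{-4903} = i \sqrt{4903}$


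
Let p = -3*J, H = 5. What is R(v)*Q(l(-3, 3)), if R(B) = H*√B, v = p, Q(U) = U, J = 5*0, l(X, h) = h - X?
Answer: 0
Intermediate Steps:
J = 0
p = 0 (p = -3*0 = 0)
v = 0
R(B) = 5*√B
R(v)*Q(l(-3, 3)) = (5*√0)*(3 - 1*(-3)) = (5*0)*(3 + 3) = 0*6 = 0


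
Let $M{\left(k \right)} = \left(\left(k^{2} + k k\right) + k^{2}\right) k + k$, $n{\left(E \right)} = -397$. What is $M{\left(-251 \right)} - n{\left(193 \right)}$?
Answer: $-47439607$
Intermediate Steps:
$M{\left(k \right)} = k + 3 k^{3}$ ($M{\left(k \right)} = \left(\left(k^{2} + k^{2}\right) + k^{2}\right) k + k = \left(2 k^{2} + k^{2}\right) k + k = 3 k^{2} k + k = 3 k^{3} + k = k + 3 k^{3}$)
$M{\left(-251 \right)} - n{\left(193 \right)} = \left(-251 + 3 \left(-251\right)^{3}\right) - -397 = \left(-251 + 3 \left(-15813251\right)\right) + 397 = \left(-251 - 47439753\right) + 397 = -47440004 + 397 = -47439607$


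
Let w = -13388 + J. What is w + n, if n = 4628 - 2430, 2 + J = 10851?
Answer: -341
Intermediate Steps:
J = 10849 (J = -2 + 10851 = 10849)
w = -2539 (w = -13388 + 10849 = -2539)
n = 2198
w + n = -2539 + 2198 = -341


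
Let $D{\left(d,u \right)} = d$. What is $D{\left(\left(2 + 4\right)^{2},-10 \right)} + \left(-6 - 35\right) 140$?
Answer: $-5704$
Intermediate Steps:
$D{\left(\left(2 + 4\right)^{2},-10 \right)} + \left(-6 - 35\right) 140 = \left(2 + 4\right)^{2} + \left(-6 - 35\right) 140 = 6^{2} + \left(-6 - 35\right) 140 = 36 - 5740 = -5704$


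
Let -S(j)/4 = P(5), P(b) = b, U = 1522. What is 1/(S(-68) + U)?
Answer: 1/1502 ≈ 0.00066578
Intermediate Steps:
S(j) = -20 (S(j) = -4*5 = -20)
1/(S(-68) + U) = 1/(-20 + 1522) = 1/1502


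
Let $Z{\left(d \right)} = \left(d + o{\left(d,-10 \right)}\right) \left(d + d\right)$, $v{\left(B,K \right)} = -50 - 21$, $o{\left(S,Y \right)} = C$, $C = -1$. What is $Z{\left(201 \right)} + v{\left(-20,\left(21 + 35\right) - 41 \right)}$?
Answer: $80329$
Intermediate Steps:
$o{\left(S,Y \right)} = -1$
$v{\left(B,K \right)} = -71$ ($v{\left(B,K \right)} = -50 - 21 = -71$)
$Z{\left(d \right)} = 2 d \left(-1 + d\right)$ ($Z{\left(d \right)} = \left(d - 1\right) \left(d + d\right) = \left(-1 + d\right) 2 d = 2 d \left(-1 + d\right)$)
$Z{\left(201 \right)} + v{\left(-20,\left(21 + 35\right) - 41 \right)} = 2 \cdot 201 \left(-1 + 201\right) - 71 = 2 \cdot 201 \cdot 200 - 71 = 80400 - 71 = 80329$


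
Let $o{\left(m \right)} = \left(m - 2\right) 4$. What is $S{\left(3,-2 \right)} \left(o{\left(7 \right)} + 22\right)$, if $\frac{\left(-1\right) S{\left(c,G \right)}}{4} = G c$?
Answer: $1008$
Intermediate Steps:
$o{\left(m \right)} = -8 + 4 m$ ($o{\left(m \right)} = \left(-2 + m\right) 4 = -8 + 4 m$)
$S{\left(c,G \right)} = - 4 G c$
$S{\left(3,-2 \right)} \left(o{\left(7 \right)} + 22\right) = \left(-4\right) \left(-2\right) 3 \left(\left(-8 + 4 \cdot 7\right) + 22\right) = 24 \left(\left(-8 + 28\right) + 22\right) = 24 \left(20 + 22\right) = 24 \cdot 42 = 1008$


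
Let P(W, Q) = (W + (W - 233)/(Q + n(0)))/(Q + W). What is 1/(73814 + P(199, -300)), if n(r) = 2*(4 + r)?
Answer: 14746/1088432173 ≈ 1.3548e-5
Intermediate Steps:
n(r) = 8 + 2*r
P(W, Q) = (W + (-233 + W)/(8 + Q))/(Q + W) (P(W, Q) = (W + (W - 233)/(Q + (8 + 2*0)))/(Q + W) = (W + (-233 + W)/(Q + (8 + 0)))/(Q + W) = (W + (-233 + W)/(Q + 8))/(Q + W) = (W + (-233 + W)/(8 + Q))/(Q + W))
1/(73814 + P(199, -300)) = 1/(73814 + (-233 + 9*199 - 300*199)/((-300)² + 8*(-300) + 8*199 - 300*199)) = 1/(73814 + (-233 + 1791 - 59700)/(90000 - 2400 + 1592 - 59700)) = 1/(73814 - 58142/29492) = 1/(73814 + (1/29492)*(-58142)) = 1/(73814 - 29071/14746) = 1/(1088432173/14746) = 14746/1088432173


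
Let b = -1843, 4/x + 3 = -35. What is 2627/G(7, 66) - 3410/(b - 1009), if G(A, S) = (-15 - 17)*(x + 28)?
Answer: -681599/390080 ≈ -1.7473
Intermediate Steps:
x = -2/19 (x = 4/(-3 - 35) = 4/(-38) = 4*(-1/38) = -2/19 ≈ -0.10526)
G(A, S) = -16960/19 (G(A, S) = (-15 - 17)*(-2/19 + 28) = -32*530/19 = -16960/19)
2627/G(7, 66) - 3410/(b - 1009) = 2627/(-16960/19) - 3410/(-1843 - 1009) = 2627*(-19/16960) - 3410/(-2852) = -49913/16960 - 3410*(-1/2852) = -49913/16960 + 55/46 = -681599/390080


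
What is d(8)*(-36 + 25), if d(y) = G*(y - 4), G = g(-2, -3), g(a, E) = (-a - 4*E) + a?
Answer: -528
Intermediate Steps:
g(a, E) = -4*E
G = 12 (G = -4*(-3) = 12)
d(y) = -48 + 12*y (d(y) = 12*(y - 4) = 12*(-4 + y) = -48 + 12*y)
d(8)*(-36 + 25) = (-48 + 12*8)*(-36 + 25) = (-48 + 96)*(-11) = 48*(-11) = -528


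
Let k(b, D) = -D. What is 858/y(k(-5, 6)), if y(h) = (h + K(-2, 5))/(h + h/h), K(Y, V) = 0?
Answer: 715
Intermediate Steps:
y(h) = h/(1 + h) (y(h) = (h + 0)/(h + h/h) = h/(h + 1) = h/(1 + h))
858/y(k(-5, 6)) = 858/(((-1*6)/(1 - 1*6))) = 858/((-6/(1 - 6))) = 858/((-6/(-5))) = 858/((-6*(-⅕))) = 858/(6/5) = 858*(⅚) = 715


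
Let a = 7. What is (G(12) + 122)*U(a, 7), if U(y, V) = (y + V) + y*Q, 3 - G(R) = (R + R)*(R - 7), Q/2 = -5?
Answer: -280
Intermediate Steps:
Q = -10 (Q = 2*(-5) = -10)
G(R) = 3 - 2*R*(-7 + R) (G(R) = 3 - (R + R)*(R - 7) = 3 - 2*R*(-7 + R))
U(y, V) = V - 9*y (U(y, V) = (y + V) + y*(-10) = (V + y) - 10*y = V - 9*y)
(G(12) + 122)*U(a, 7) = ((3 - 2*12² + 14*12) + 122)*(7 - 9*7) = ((3 - 2*144 + 168) + 122)*(7 - 63) = ((3 - 288 + 168) + 122)*(-56) = (-117 + 122)*(-56) = 5*(-56) = -280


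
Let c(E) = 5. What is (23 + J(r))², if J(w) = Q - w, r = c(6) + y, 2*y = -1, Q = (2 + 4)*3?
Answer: 5329/4 ≈ 1332.3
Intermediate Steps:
Q = 18 (Q = 6*3 = 18)
y = -½ (y = (½)*(-1) = -½ ≈ -0.50000)
r = 9/2 (r = 5 - ½ = 9/2 ≈ 4.5000)
J(w) = 18 - w
(23 + J(r))² = (23 + (18 - 1*9/2))² = (23 + (18 - 9/2))² = (23 + 27/2)² = (73/2)² = 5329/4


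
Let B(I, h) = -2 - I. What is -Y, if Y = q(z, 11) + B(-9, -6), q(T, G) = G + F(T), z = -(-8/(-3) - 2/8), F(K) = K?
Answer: -187/12 ≈ -15.583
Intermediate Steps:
z = -29/12 (z = -(-8*(-⅓) - 2*⅛) = -(8/3 - ¼) = -1*29/12 = -29/12 ≈ -2.4167)
q(T, G) = G + T
Y = 187/12 (Y = (11 - 29/12) + (-2 - 1*(-9)) = 103/12 + (-2 + 9) = 103/12 + 7 = 187/12 ≈ 15.583)
-Y = -1*187/12 = -187/12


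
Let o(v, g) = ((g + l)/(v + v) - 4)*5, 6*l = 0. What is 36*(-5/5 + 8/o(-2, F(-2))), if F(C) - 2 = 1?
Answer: -4572/95 ≈ -48.126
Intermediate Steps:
l = 0 (l = (1/6)*0 = 0)
F(C) = 3 (F(C) = 2 + 1 = 3)
o(v, g) = -20 + 5*g/(2*v) (o(v, g) = ((g + 0)/(v + v) - 4)*5 = (g/((2*v)) - 4)*5 = (g*(1/(2*v)) - 4)*5 = (g/(2*v) - 4)*5 = (-4 + g/(2*v))*5 = -20 + 5*g/(2*v))
36*(-5/5 + 8/o(-2, F(-2))) = 36*(-5/5 + 8/(-20 + (5/2)*3/(-2))) = 36*(-5*1/5 + 8/(-20 + (5/2)*3*(-1/2))) = 36*(-1 + 8/(-20 - 15/4)) = 36*(-1 + 8/(-95/4)) = 36*(-1 + 8*(-4/95)) = 36*(-1 - 32/95) = 36*(-127/95) = -4572/95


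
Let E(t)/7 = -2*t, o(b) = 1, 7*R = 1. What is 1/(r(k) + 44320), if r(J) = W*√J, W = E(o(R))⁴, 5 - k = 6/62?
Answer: -42935/5107118816 + 2401*√1178/5107118816 ≈ 7.7288e-6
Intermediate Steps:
R = ⅐ (R = (⅐)*1 = ⅐ ≈ 0.14286)
E(t) = -14*t (E(t) = 7*(-2*t) = -14*t)
k = 152/31 (k = 5 - 6/62 = 5 - 1*3/31 = 5 - 3/31 = 152/31 ≈ 4.9032)
W = 38416 (W = (-14*1)⁴ = (-14)⁴ = 38416)
r(J) = 38416*√J
1/(r(k) + 44320) = 1/(38416*√(152/31) + 44320) = 1/(38416*(2*√1178/31) + 44320) = 1/(76832*√1178/31 + 44320) = 1/(44320 + 76832*√1178/31)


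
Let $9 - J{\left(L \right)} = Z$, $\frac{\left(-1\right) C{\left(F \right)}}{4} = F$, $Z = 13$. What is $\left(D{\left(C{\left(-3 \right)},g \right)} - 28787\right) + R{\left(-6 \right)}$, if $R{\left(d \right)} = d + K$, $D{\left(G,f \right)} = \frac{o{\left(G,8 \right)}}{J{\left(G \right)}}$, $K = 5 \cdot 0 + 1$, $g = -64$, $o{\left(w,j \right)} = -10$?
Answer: $- \frac{57579}{2} \approx -28790.0$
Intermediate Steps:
$C{\left(F \right)} = - 4 F$
$J{\left(L \right)} = -4$ ($J{\left(L \right)} = 9 - 13 = -4$)
$K = 1$ ($K = 0 + 1 = 1$)
$D{\left(G,f \right)} = \frac{5}{2}$ ($D{\left(G,f \right)} = - \frac{10}{-4} = \left(-10\right) \left(- \frac{1}{4}\right) = \frac{5}{2}$)
$R{\left(d \right)} = 1 + d$ ($R{\left(d \right)} = d + 1 = 1 + d$)
$\left(D{\left(C{\left(-3 \right)},g \right)} - 28787\right) + R{\left(-6 \right)} = \left(\frac{5}{2} - 28787\right) + \left(1 - 6\right) = - \frac{57569}{2} - 5 = - \frac{57579}{2}$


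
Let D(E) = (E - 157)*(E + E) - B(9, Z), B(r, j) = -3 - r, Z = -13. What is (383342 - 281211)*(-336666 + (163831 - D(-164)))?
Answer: -28406205685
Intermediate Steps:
D(E) = 12 + 2*E*(-157 + E) (D(E) = (E - 157)*(E + E) - (-3 - 1*9) = (-157 + E)*(2*E) - (-3 - 9) = 2*E*(-157 + E) - 1*(-12) = 2*E*(-157 + E) + 12 = 12 + 2*E*(-157 + E))
(383342 - 281211)*(-336666 + (163831 - D(-164))) = (383342 - 281211)*(-336666 + (163831 - (12 - 314*(-164) + 2*(-164)**2))) = 102131*(-336666 + (163831 - (12 + 51496 + 2*26896))) = 102131*(-336666 + (163831 - (12 + 51496 + 53792))) = 102131*(-336666 + (163831 - 1*105300)) = 102131*(-336666 + (163831 - 105300)) = 102131*(-336666 + 58531) = 102131*(-278135) = -28406205685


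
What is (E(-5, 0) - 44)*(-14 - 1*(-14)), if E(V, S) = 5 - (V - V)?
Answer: 0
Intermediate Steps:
E(V, S) = 5 (E(V, S) = 5 - 1*0 = 5 + 0 = 5)
(E(-5, 0) - 44)*(-14 - 1*(-14)) = (5 - 44)*(-14 - 1*(-14)) = -39*(-14 + 14) = -39*0 = 0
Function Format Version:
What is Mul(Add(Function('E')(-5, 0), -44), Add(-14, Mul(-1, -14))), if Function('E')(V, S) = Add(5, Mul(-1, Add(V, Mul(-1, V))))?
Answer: 0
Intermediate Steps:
Function('E')(V, S) = 5 (Function('E')(V, S) = Add(5, Mul(-1, 0)) = Add(5, 0) = 5)
Mul(Add(Function('E')(-5, 0), -44), Add(-14, Mul(-1, -14))) = Mul(Add(5, -44), Add(-14, Mul(-1, -14))) = Mul(-39, Add(-14, 14)) = Mul(-39, 0) = 0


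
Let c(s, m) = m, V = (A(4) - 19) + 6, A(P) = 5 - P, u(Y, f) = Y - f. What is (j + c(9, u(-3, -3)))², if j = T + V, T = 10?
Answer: 4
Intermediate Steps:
V = -12 (V = ((5 - 1*4) - 19) + 6 = ((5 - 4) - 19) + 6 = (1 - 19) + 6 = -18 + 6 = -12)
j = -2 (j = 10 - 12 = -2)
(j + c(9, u(-3, -3)))² = (-2 + (-3 - 1*(-3)))² = (-2 + (-3 + 3))² = (-2 + 0)² = (-2)² = 4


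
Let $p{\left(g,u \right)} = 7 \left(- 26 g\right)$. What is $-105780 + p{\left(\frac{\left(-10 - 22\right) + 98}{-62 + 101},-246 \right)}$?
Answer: $-106088$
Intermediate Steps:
$p{\left(g,u \right)} = - 182 g$
$-105780 + p{\left(\frac{\left(-10 - 22\right) + 98}{-62 + 101},-246 \right)} = -105780 - 182 \frac{\left(-10 - 22\right) + 98}{-62 + 101} = -105780 - 182 \frac{\left(-10 - 22\right) + 98}{39} = -105780 - 182 \left(-32 + 98\right) \frac{1}{39} = -105780 - 182 \cdot 66 \cdot \frac{1}{39} = -105780 - 308 = -106088$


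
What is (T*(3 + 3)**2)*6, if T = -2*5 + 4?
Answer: -1296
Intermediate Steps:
T = -6 (T = -10 + 4 = -6)
(T*(3 + 3)**2)*6 = -6*(3 + 3)**2*6 = -6*6**2*6 = -6*36*6 = -216*6 = -1296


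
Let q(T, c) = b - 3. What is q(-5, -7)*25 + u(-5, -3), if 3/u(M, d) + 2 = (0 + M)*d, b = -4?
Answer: -2272/13 ≈ -174.77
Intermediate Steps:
u(M, d) = 3/(-2 + M*d) (u(M, d) = 3/(-2 + (0 + M)*d) = 3/(-2 + M*d))
q(T, c) = -7 (q(T, c) = -4 - 3 = -7)
q(-5, -7)*25 + u(-5, -3) = -7*25 + 3/(-2 - 5*(-3)) = -175 + 3/(-2 + 15) = -175 + 3/13 = -2272/13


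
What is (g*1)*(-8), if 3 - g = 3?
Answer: 0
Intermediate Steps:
g = 0 (g = 3 - 1*3 = 3 - 3 = 0)
(g*1)*(-8) = (0*1)*(-8) = 0*(-8) = 0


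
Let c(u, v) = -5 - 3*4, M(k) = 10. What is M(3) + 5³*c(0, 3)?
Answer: -2115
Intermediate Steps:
c(u, v) = -17 (c(u, v) = -5 - 12 = -17)
M(3) + 5³*c(0, 3) = 10 + 5³*(-17) = 10 + 125*(-17) = 10 - 2125 = -2115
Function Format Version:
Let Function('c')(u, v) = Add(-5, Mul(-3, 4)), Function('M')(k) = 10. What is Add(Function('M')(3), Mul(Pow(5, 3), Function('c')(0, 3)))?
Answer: -2115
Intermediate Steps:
Function('c')(u, v) = -17 (Function('c')(u, v) = Add(-5, -12) = -17)
Add(Function('M')(3), Mul(Pow(5, 3), Function('c')(0, 3))) = Add(10, Mul(Pow(5, 3), -17)) = Add(10, Mul(125, -17)) = Add(10, -2125) = -2115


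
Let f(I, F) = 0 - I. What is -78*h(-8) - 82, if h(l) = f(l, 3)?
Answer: -706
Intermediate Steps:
f(I, F) = -I
h(l) = -l
-78*h(-8) - 82 = -(-78)*(-8) - 82 = -78*8 - 82 = -624 - 82 = -706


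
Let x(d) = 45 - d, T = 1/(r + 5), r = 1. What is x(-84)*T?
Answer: 43/2 ≈ 21.500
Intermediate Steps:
T = ⅙ (T = 1/(1 + 5) = 1/6 = ⅙ ≈ 0.16667)
x(-84)*T = (45 - 1*(-84))*(⅙) = (45 + 84)*(⅙) = 129*(⅙) = 43/2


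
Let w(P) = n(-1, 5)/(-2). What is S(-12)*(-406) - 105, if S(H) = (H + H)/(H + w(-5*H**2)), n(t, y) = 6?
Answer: -3773/5 ≈ -754.60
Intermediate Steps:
w(P) = -3 (w(P) = 6/(-2) = 6*(-1/2) = -3)
S(H) = 2*H/(-3 + H) (S(H) = (H + H)/(H - 3) = (2*H)/(-3 + H) = 2*H/(-3 + H))
S(-12)*(-406) - 105 = (2*(-12)/(-3 - 12))*(-406) - 105 = (2*(-12)/(-15))*(-406) - 105 = (2*(-12)*(-1/15))*(-406) - 105 = (8/5)*(-406) - 105 = -3248/5 - 105 = -3773/5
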